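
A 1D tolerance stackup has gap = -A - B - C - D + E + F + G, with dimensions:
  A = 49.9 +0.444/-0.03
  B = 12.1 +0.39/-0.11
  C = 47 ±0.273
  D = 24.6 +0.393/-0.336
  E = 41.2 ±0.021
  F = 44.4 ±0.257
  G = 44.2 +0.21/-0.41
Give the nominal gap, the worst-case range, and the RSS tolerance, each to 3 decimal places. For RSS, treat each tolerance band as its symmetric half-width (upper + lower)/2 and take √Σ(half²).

Stack each dimension's contribution:
  -A: nom -49.900 → Σnom=-49.900; wc +0.030/-0.444 → slack +0.030/-0.444; half-tol=0.237, Σhalf²=0.056169
  -B: nom -12.100 → Σnom=-62.000; wc +0.110/-0.390 → slack +0.140/-0.834; half-tol=0.250, Σhalf²=0.118669
  -C: nom -47.000 → Σnom=-109.000; wc +0.273/-0.273 → slack +0.413/-1.107; half-tol=0.273, Σhalf²=0.193198
  -D: nom -24.600 → Σnom=-133.600; wc +0.336/-0.393 → slack +0.749/-1.500; half-tol=0.365, Σhalf²=0.326058
  +E: nom +41.200 → Σnom=-92.400; wc +0.021/-0.021 → slack +0.770/-1.521; half-tol=0.021, Σhalf²=0.326499
  +F: nom +44.400 → Σnom=-48.000; wc +0.257/-0.257 → slack +1.027/-1.778; half-tol=0.257, Σhalf²=0.392548
  +G: nom +44.200 → Σnom=-3.800; wc +0.210/-0.410 → slack +1.237/-2.188; half-tol=0.310, Σhalf²=0.488648
Nominal = -3.800. Worst-case = [-3.800 - 2.188, -3.800 + 1.237] = [-5.988, -2.563]. RSS = √0.488648 = 0.699.

nominal=-3.800 wc=[-5.988,-2.563] rss=0.699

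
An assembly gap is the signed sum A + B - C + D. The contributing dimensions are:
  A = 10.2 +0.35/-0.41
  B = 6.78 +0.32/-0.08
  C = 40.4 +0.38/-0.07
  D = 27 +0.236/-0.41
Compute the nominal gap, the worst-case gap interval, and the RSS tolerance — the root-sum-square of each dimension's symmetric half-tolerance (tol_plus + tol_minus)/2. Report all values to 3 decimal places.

nominal=3.580 wc=[2.300,4.556] rss=0.583

Stack each dimension's contribution:
  +A: nom +10.200 → Σnom=10.200; wc +0.350/-0.410 → slack +0.350/-0.410; half-tol=0.380, Σhalf²=0.144400
  +B: nom +6.780 → Σnom=16.980; wc +0.320/-0.080 → slack +0.670/-0.490; half-tol=0.200, Σhalf²=0.184400
  -C: nom -40.400 → Σnom=-23.420; wc +0.070/-0.380 → slack +0.740/-0.870; half-tol=0.225, Σhalf²=0.235025
  +D: nom +27.000 → Σnom=3.580; wc +0.236/-0.410 → slack +0.976/-1.280; half-tol=0.323, Σhalf²=0.339354
Nominal = 3.580. Worst-case = [3.580 - 1.280, 3.580 + 0.976] = [2.300, 4.556]. RSS = √0.339354 = 0.583.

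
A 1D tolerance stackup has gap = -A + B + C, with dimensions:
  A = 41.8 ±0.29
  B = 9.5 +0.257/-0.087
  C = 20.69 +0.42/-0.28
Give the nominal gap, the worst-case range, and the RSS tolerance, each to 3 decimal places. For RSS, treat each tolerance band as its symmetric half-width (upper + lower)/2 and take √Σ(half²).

nominal=-11.610 wc=[-12.267,-10.643] rss=0.486

Stack each dimension's contribution:
  -A: nom -41.800 → Σnom=-41.800; wc +0.290/-0.290 → slack +0.290/-0.290; half-tol=0.290, Σhalf²=0.084100
  +B: nom +9.500 → Σnom=-32.300; wc +0.257/-0.087 → slack +0.547/-0.377; half-tol=0.172, Σhalf²=0.113684
  +C: nom +20.690 → Σnom=-11.610; wc +0.420/-0.280 → slack +0.967/-0.657; half-tol=0.350, Σhalf²=0.236184
Nominal = -11.610. Worst-case = [-11.610 - 0.657, -11.610 + 0.967] = [-12.267, -10.643]. RSS = √0.236184 = 0.486.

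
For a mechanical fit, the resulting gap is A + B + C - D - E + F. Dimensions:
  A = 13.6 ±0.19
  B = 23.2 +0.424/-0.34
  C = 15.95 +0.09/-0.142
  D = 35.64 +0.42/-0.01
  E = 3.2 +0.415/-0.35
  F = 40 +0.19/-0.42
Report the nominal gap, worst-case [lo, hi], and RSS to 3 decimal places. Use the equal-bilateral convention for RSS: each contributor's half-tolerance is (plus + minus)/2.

Stack each dimension's contribution:
  +A: nom +13.600 → Σnom=13.600; wc +0.190/-0.190 → slack +0.190/-0.190; half-tol=0.190, Σhalf²=0.036100
  +B: nom +23.200 → Σnom=36.800; wc +0.424/-0.340 → slack +0.614/-0.530; half-tol=0.382, Σhalf²=0.182024
  +C: nom +15.950 → Σnom=52.750; wc +0.090/-0.142 → slack +0.704/-0.672; half-tol=0.116, Σhalf²=0.195480
  -D: nom -35.640 → Σnom=17.110; wc +0.010/-0.420 → slack +0.714/-1.092; half-tol=0.215, Σhalf²=0.241705
  -E: nom -3.200 → Σnom=13.910; wc +0.350/-0.415 → slack +1.064/-1.507; half-tol=0.382, Σhalf²=0.388011
  +F: nom +40.000 → Σnom=53.910; wc +0.190/-0.420 → slack +1.254/-1.927; half-tol=0.305, Σhalf²=0.481036
Nominal = 53.910. Worst-case = [53.910 - 1.927, 53.910 + 1.254] = [51.983, 55.164]. RSS = √0.481036 = 0.694.

nominal=53.910 wc=[51.983,55.164] rss=0.694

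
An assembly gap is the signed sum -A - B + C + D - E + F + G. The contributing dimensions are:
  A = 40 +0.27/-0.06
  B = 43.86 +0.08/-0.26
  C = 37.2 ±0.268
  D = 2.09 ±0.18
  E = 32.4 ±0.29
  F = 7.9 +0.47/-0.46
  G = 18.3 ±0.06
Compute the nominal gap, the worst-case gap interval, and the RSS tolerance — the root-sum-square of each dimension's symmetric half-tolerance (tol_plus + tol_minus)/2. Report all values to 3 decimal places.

Stack each dimension's contribution:
  -A: nom -40.000 → Σnom=-40.000; wc +0.060/-0.270 → slack +0.060/-0.270; half-tol=0.165, Σhalf²=0.027225
  -B: nom -43.860 → Σnom=-83.860; wc +0.260/-0.080 → slack +0.320/-0.350; half-tol=0.170, Σhalf²=0.056125
  +C: nom +37.200 → Σnom=-46.660; wc +0.268/-0.268 → slack +0.588/-0.618; half-tol=0.268, Σhalf²=0.127949
  +D: nom +2.090 → Σnom=-44.570; wc +0.180/-0.180 → slack +0.768/-0.798; half-tol=0.180, Σhalf²=0.160349
  -E: nom -32.400 → Σnom=-76.970; wc +0.290/-0.290 → slack +1.058/-1.088; half-tol=0.290, Σhalf²=0.244449
  +F: nom +7.900 → Σnom=-69.070; wc +0.470/-0.460 → slack +1.528/-1.548; half-tol=0.465, Σhalf²=0.460674
  +G: nom +18.300 → Σnom=-50.770; wc +0.060/-0.060 → slack +1.588/-1.608; half-tol=0.060, Σhalf²=0.464274
Nominal = -50.770. Worst-case = [-50.770 - 1.608, -50.770 + 1.588] = [-52.378, -49.182]. RSS = √0.464274 = 0.681.

nominal=-50.770 wc=[-52.378,-49.182] rss=0.681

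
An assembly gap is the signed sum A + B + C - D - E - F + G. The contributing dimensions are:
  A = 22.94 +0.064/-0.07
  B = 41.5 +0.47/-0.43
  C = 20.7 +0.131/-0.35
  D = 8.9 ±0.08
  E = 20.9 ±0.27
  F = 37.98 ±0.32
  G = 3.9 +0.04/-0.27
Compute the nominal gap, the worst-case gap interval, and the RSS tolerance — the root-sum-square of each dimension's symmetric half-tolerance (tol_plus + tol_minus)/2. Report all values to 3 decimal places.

Stack each dimension's contribution:
  +A: nom +22.940 → Σnom=22.940; wc +0.064/-0.070 → slack +0.064/-0.070; half-tol=0.067, Σhalf²=0.004489
  +B: nom +41.500 → Σnom=64.440; wc +0.470/-0.430 → slack +0.534/-0.500; half-tol=0.450, Σhalf²=0.206989
  +C: nom +20.700 → Σnom=85.140; wc +0.131/-0.350 → slack +0.665/-0.850; half-tol=0.240, Σhalf²=0.264829
  -D: nom -8.900 → Σnom=76.240; wc +0.080/-0.080 → slack +0.745/-0.930; half-tol=0.080, Σhalf²=0.271229
  -E: nom -20.900 → Σnom=55.340; wc +0.270/-0.270 → slack +1.015/-1.200; half-tol=0.270, Σhalf²=0.344129
  -F: nom -37.980 → Σnom=17.360; wc +0.320/-0.320 → slack +1.335/-1.520; half-tol=0.320, Σhalf²=0.446529
  +G: nom +3.900 → Σnom=21.260; wc +0.040/-0.270 → slack +1.375/-1.790; half-tol=0.155, Σhalf²=0.470554
Nominal = 21.260. Worst-case = [21.260 - 1.790, 21.260 + 1.375] = [19.470, 22.635]. RSS = √0.470554 = 0.686.

nominal=21.260 wc=[19.470,22.635] rss=0.686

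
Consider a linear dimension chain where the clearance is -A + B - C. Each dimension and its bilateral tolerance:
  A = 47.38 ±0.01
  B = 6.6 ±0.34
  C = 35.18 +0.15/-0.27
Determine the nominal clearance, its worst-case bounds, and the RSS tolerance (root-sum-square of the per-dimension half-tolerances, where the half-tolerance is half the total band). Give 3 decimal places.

nominal=-75.960 wc=[-76.460,-75.340] rss=0.400

Stack each dimension's contribution:
  -A: nom -47.380 → Σnom=-47.380; wc +0.010/-0.010 → slack +0.010/-0.010; half-tol=0.010, Σhalf²=0.000100
  +B: nom +6.600 → Σnom=-40.780; wc +0.340/-0.340 → slack +0.350/-0.350; half-tol=0.340, Σhalf²=0.115700
  -C: nom -35.180 → Σnom=-75.960; wc +0.270/-0.150 → slack +0.620/-0.500; half-tol=0.210, Σhalf²=0.159800
Nominal = -75.960. Worst-case = [-75.960 - 0.500, -75.960 + 0.620] = [-76.460, -75.340]. RSS = √0.159800 = 0.400.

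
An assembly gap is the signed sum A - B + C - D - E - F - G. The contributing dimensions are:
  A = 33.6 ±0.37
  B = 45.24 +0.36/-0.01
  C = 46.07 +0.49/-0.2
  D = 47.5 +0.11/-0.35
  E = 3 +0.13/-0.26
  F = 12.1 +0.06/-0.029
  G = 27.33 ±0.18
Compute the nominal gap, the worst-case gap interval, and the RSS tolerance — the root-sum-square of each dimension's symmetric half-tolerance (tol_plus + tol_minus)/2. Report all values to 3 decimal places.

nominal=-55.500 wc=[-56.910,-53.811] rss=0.645

Stack each dimension's contribution:
  +A: nom +33.600 → Σnom=33.600; wc +0.370/-0.370 → slack +0.370/-0.370; half-tol=0.370, Σhalf²=0.136900
  -B: nom -45.240 → Σnom=-11.640; wc +0.010/-0.360 → slack +0.380/-0.730; half-tol=0.185, Σhalf²=0.171125
  +C: nom +46.070 → Σnom=34.430; wc +0.490/-0.200 → slack +0.870/-0.930; half-tol=0.345, Σhalf²=0.290150
  -D: nom -47.500 → Σnom=-13.070; wc +0.350/-0.110 → slack +1.220/-1.040; half-tol=0.230, Σhalf²=0.343050
  -E: nom -3.000 → Σnom=-16.070; wc +0.260/-0.130 → slack +1.480/-1.170; half-tol=0.195, Σhalf²=0.381075
  -F: nom -12.100 → Σnom=-28.170; wc +0.029/-0.060 → slack +1.509/-1.230; half-tol=0.044, Σhalf²=0.383055
  -G: nom -27.330 → Σnom=-55.500; wc +0.180/-0.180 → slack +1.689/-1.410; half-tol=0.180, Σhalf²=0.415455
Nominal = -55.500. Worst-case = [-55.500 - 1.410, -55.500 + 1.689] = [-56.910, -53.811]. RSS = √0.415455 = 0.645.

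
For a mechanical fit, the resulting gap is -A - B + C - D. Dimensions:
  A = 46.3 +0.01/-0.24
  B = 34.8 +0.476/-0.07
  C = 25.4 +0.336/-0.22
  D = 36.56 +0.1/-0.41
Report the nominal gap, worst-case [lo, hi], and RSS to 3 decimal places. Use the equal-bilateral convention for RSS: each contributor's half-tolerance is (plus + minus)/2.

Stack each dimension's contribution:
  -A: nom -46.300 → Σnom=-46.300; wc +0.240/-0.010 → slack +0.240/-0.010; half-tol=0.125, Σhalf²=0.015625
  -B: nom -34.800 → Σnom=-81.100; wc +0.070/-0.476 → slack +0.310/-0.486; half-tol=0.273, Σhalf²=0.090154
  +C: nom +25.400 → Σnom=-55.700; wc +0.336/-0.220 → slack +0.646/-0.706; half-tol=0.278, Σhalf²=0.167438
  -D: nom -36.560 → Σnom=-92.260; wc +0.410/-0.100 → slack +1.056/-0.806; half-tol=0.255, Σhalf²=0.232463
Nominal = -92.260. Worst-case = [-92.260 - 0.806, -92.260 + 1.056] = [-93.066, -91.204]. RSS = √0.232463 = 0.482.

nominal=-92.260 wc=[-93.066,-91.204] rss=0.482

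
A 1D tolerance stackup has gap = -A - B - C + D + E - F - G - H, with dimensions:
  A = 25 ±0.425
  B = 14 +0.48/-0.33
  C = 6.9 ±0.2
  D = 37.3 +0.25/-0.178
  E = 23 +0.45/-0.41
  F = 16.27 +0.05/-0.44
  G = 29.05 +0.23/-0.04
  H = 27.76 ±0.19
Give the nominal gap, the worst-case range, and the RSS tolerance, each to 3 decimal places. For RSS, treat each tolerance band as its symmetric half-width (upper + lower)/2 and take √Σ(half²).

Stack each dimension's contribution:
  -A: nom -25.000 → Σnom=-25.000; wc +0.425/-0.425 → slack +0.425/-0.425; half-tol=0.425, Σhalf²=0.180625
  -B: nom -14.000 → Σnom=-39.000; wc +0.330/-0.480 → slack +0.755/-0.905; half-tol=0.405, Σhalf²=0.344650
  -C: nom -6.900 → Σnom=-45.900; wc +0.200/-0.200 → slack +0.955/-1.105; half-tol=0.200, Σhalf²=0.384650
  +D: nom +37.300 → Σnom=-8.600; wc +0.250/-0.178 → slack +1.205/-1.283; half-tol=0.214, Σhalf²=0.430446
  +E: nom +23.000 → Σnom=14.400; wc +0.450/-0.410 → slack +1.655/-1.693; half-tol=0.430, Σhalf²=0.615346
  -F: nom -16.270 → Σnom=-1.870; wc +0.440/-0.050 → slack +2.095/-1.743; half-tol=0.245, Σhalf²=0.675371
  -G: nom -29.050 → Σnom=-30.920; wc +0.040/-0.230 → slack +2.135/-1.973; half-tol=0.135, Σhalf²=0.693596
  -H: nom -27.760 → Σnom=-58.680; wc +0.190/-0.190 → slack +2.325/-2.163; half-tol=0.190, Σhalf²=0.729696
Nominal = -58.680. Worst-case = [-58.680 - 2.163, -58.680 + 2.325] = [-60.843, -56.355]. RSS = √0.729696 = 0.854.

nominal=-58.680 wc=[-60.843,-56.355] rss=0.854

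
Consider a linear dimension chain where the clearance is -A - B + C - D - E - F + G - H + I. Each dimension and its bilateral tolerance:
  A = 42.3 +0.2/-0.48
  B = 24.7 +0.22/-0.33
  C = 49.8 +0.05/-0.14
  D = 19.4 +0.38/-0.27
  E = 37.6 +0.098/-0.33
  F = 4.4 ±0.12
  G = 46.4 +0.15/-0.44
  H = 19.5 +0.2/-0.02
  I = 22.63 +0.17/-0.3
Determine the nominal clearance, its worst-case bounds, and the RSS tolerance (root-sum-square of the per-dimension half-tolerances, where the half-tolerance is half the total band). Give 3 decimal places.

Stack each dimension's contribution:
  -A: nom -42.300 → Σnom=-42.300; wc +0.480/-0.200 → slack +0.480/-0.200; half-tol=0.340, Σhalf²=0.115600
  -B: nom -24.700 → Σnom=-67.000; wc +0.330/-0.220 → slack +0.810/-0.420; half-tol=0.275, Σhalf²=0.191225
  +C: nom +49.800 → Σnom=-17.200; wc +0.050/-0.140 → slack +0.860/-0.560; half-tol=0.095, Σhalf²=0.200250
  -D: nom -19.400 → Σnom=-36.600; wc +0.270/-0.380 → slack +1.130/-0.940; half-tol=0.325, Σhalf²=0.305875
  -E: nom -37.600 → Σnom=-74.200; wc +0.330/-0.098 → slack +1.460/-1.038; half-tol=0.214, Σhalf²=0.351671
  -F: nom -4.400 → Σnom=-78.600; wc +0.120/-0.120 → slack +1.580/-1.158; half-tol=0.120, Σhalf²=0.366071
  +G: nom +46.400 → Σnom=-32.200; wc +0.150/-0.440 → slack +1.730/-1.598; half-tol=0.295, Σhalf²=0.453096
  -H: nom -19.500 → Σnom=-51.700; wc +0.020/-0.200 → slack +1.750/-1.798; half-tol=0.110, Σhalf²=0.465196
  +I: nom +22.630 → Σnom=-29.070; wc +0.170/-0.300 → slack +1.920/-2.098; half-tol=0.235, Σhalf²=0.520421
Nominal = -29.070. Worst-case = [-29.070 - 2.098, -29.070 + 1.920] = [-31.168, -27.150]. RSS = √0.520421 = 0.721.

nominal=-29.070 wc=[-31.168,-27.150] rss=0.721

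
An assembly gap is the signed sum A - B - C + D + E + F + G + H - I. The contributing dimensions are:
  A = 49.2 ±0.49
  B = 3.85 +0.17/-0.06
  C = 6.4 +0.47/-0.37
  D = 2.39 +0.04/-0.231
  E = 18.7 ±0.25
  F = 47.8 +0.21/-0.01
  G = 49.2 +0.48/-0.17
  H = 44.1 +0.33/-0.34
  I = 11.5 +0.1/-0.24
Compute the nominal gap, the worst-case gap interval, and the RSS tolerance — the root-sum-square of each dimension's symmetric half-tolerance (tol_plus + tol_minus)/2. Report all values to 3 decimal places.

nominal=189.640 wc=[187.409,192.110] rss=0.877

Stack each dimension's contribution:
  +A: nom +49.200 → Σnom=49.200; wc +0.490/-0.490 → slack +0.490/-0.490; half-tol=0.490, Σhalf²=0.240100
  -B: nom -3.850 → Σnom=45.350; wc +0.060/-0.170 → slack +0.550/-0.660; half-tol=0.115, Σhalf²=0.253325
  -C: nom -6.400 → Σnom=38.950; wc +0.370/-0.470 → slack +0.920/-1.130; half-tol=0.420, Σhalf²=0.429725
  +D: nom +2.390 → Σnom=41.340; wc +0.040/-0.231 → slack +0.960/-1.361; half-tol=0.136, Σhalf²=0.448085
  +E: nom +18.700 → Σnom=60.040; wc +0.250/-0.250 → slack +1.210/-1.611; half-tol=0.250, Σhalf²=0.510585
  +F: nom +47.800 → Σnom=107.840; wc +0.210/-0.010 → slack +1.420/-1.621; half-tol=0.110, Σhalf²=0.522685
  +G: nom +49.200 → Σnom=157.040; wc +0.480/-0.170 → slack +1.900/-1.791; half-tol=0.325, Σhalf²=0.628310
  +H: nom +44.100 → Σnom=201.140; wc +0.330/-0.340 → slack +2.230/-2.131; half-tol=0.335, Σhalf²=0.740535
  -I: nom -11.500 → Σnom=189.640; wc +0.240/-0.100 → slack +2.470/-2.231; half-tol=0.170, Σhalf²=0.769435
Nominal = 189.640. Worst-case = [189.640 - 2.231, 189.640 + 2.470] = [187.409, 192.110]. RSS = √0.769435 = 0.877.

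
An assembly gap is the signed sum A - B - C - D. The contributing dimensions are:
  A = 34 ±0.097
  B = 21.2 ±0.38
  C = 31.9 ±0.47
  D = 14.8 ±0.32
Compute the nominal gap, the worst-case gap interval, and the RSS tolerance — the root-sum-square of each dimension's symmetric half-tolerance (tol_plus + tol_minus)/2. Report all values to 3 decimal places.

Stack each dimension's contribution:
  +A: nom +34.000 → Σnom=34.000; wc +0.097/-0.097 → slack +0.097/-0.097; half-tol=0.097, Σhalf²=0.009409
  -B: nom -21.200 → Σnom=12.800; wc +0.380/-0.380 → slack +0.477/-0.477; half-tol=0.380, Σhalf²=0.153809
  -C: nom -31.900 → Σnom=-19.100; wc +0.470/-0.470 → slack +0.947/-0.947; half-tol=0.470, Σhalf²=0.374709
  -D: nom -14.800 → Σnom=-33.900; wc +0.320/-0.320 → slack +1.267/-1.267; half-tol=0.320, Σhalf²=0.477109
Nominal = -33.900. Worst-case = [-33.900 - 1.267, -33.900 + 1.267] = [-35.167, -32.633]. RSS = √0.477109 = 0.691.

nominal=-33.900 wc=[-35.167,-32.633] rss=0.691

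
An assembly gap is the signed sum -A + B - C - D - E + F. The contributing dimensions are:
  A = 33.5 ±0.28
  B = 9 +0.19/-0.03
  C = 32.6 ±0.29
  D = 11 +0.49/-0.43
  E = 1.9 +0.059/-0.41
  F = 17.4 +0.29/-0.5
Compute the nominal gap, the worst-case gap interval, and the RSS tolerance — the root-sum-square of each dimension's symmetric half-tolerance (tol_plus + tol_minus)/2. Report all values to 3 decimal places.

nominal=-52.600 wc=[-54.249,-50.710] rss=0.773

Stack each dimension's contribution:
  -A: nom -33.500 → Σnom=-33.500; wc +0.280/-0.280 → slack +0.280/-0.280; half-tol=0.280, Σhalf²=0.078400
  +B: nom +9.000 → Σnom=-24.500; wc +0.190/-0.030 → slack +0.470/-0.310; half-tol=0.110, Σhalf²=0.090500
  -C: nom -32.600 → Σnom=-57.100; wc +0.290/-0.290 → slack +0.760/-0.600; half-tol=0.290, Σhalf²=0.174600
  -D: nom -11.000 → Σnom=-68.100; wc +0.430/-0.490 → slack +1.190/-1.090; half-tol=0.460, Σhalf²=0.386200
  -E: nom -1.900 → Σnom=-70.000; wc +0.410/-0.059 → slack +1.600/-1.149; half-tol=0.234, Σhalf²=0.441190
  +F: nom +17.400 → Σnom=-52.600; wc +0.290/-0.500 → slack +1.890/-1.649; half-tol=0.395, Σhalf²=0.597215
Nominal = -52.600. Worst-case = [-52.600 - 1.649, -52.600 + 1.890] = [-54.249, -50.710]. RSS = √0.597215 = 0.773.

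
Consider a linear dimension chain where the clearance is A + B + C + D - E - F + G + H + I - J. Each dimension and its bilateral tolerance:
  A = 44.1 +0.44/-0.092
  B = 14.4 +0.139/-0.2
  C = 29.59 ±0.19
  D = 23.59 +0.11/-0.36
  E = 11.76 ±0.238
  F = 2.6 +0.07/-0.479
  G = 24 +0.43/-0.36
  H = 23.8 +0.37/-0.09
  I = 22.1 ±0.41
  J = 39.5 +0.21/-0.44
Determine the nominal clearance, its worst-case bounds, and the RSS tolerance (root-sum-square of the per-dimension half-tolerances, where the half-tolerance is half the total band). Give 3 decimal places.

nominal=127.720 wc=[125.500,130.966] rss=0.897

Stack each dimension's contribution:
  +A: nom +44.100 → Σnom=44.100; wc +0.440/-0.092 → slack +0.440/-0.092; half-tol=0.266, Σhalf²=0.070756
  +B: nom +14.400 → Σnom=58.500; wc +0.139/-0.200 → slack +0.579/-0.292; half-tol=0.170, Σhalf²=0.099486
  +C: nom +29.590 → Σnom=88.090; wc +0.190/-0.190 → slack +0.769/-0.482; half-tol=0.190, Σhalf²=0.135586
  +D: nom +23.590 → Σnom=111.680; wc +0.110/-0.360 → slack +0.879/-0.842; half-tol=0.235, Σhalf²=0.190811
  -E: nom -11.760 → Σnom=99.920; wc +0.238/-0.238 → slack +1.117/-1.080; half-tol=0.238, Σhalf²=0.247455
  -F: nom -2.600 → Σnom=97.320; wc +0.479/-0.070 → slack +1.596/-1.150; half-tol=0.274, Σhalf²=0.322805
  +G: nom +24.000 → Σnom=121.320; wc +0.430/-0.360 → slack +2.026/-1.510; half-tol=0.395, Σhalf²=0.478830
  +H: nom +23.800 → Σnom=145.120; wc +0.370/-0.090 → slack +2.396/-1.600; half-tol=0.230, Σhalf²=0.531730
  +I: nom +22.100 → Σnom=167.220; wc +0.410/-0.410 → slack +2.806/-2.010; half-tol=0.410, Σhalf²=0.699831
  -J: nom -39.500 → Σnom=127.720; wc +0.440/-0.210 → slack +3.246/-2.220; half-tol=0.325, Σhalf²=0.805455
Nominal = 127.720. Worst-case = [127.720 - 2.220, 127.720 + 3.246] = [125.500, 130.966]. RSS = √0.805455 = 0.897.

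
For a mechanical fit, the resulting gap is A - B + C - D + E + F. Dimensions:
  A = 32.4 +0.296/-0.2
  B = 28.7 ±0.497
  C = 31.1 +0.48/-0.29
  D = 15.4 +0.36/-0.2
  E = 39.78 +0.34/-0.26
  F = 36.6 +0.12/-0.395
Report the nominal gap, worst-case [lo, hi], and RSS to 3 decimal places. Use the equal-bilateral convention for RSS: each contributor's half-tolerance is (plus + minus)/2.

nominal=95.780 wc=[93.778,97.713] rss=0.832

Stack each dimension's contribution:
  +A: nom +32.400 → Σnom=32.400; wc +0.296/-0.200 → slack +0.296/-0.200; half-tol=0.248, Σhalf²=0.061504
  -B: nom -28.700 → Σnom=3.700; wc +0.497/-0.497 → slack +0.793/-0.697; half-tol=0.497, Σhalf²=0.308513
  +C: nom +31.100 → Σnom=34.800; wc +0.480/-0.290 → slack +1.273/-0.987; half-tol=0.385, Σhalf²=0.456738
  -D: nom -15.400 → Σnom=19.400; wc +0.200/-0.360 → slack +1.473/-1.347; half-tol=0.280, Σhalf²=0.535138
  +E: nom +39.780 → Σnom=59.180; wc +0.340/-0.260 → slack +1.813/-1.607; half-tol=0.300, Σhalf²=0.625138
  +F: nom +36.600 → Σnom=95.780; wc +0.120/-0.395 → slack +1.933/-2.002; half-tol=0.258, Σhalf²=0.691444
Nominal = 95.780. Worst-case = [95.780 - 2.002, 95.780 + 1.933] = [93.778, 97.713]. RSS = √0.691444 = 0.832.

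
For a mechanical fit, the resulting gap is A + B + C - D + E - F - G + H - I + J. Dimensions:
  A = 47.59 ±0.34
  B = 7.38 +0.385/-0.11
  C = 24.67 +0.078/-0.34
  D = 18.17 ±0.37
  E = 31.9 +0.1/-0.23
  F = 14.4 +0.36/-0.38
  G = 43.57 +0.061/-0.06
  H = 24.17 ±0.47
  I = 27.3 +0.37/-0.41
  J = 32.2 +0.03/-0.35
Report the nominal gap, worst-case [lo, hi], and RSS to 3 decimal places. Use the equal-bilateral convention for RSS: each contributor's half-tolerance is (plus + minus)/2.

Stack each dimension's contribution:
  +A: nom +47.590 → Σnom=47.590; wc +0.340/-0.340 → slack +0.340/-0.340; half-tol=0.340, Σhalf²=0.115600
  +B: nom +7.380 → Σnom=54.970; wc +0.385/-0.110 → slack +0.725/-0.450; half-tol=0.247, Σhalf²=0.176856
  +C: nom +24.670 → Σnom=79.640; wc +0.078/-0.340 → slack +0.803/-0.790; half-tol=0.209, Σhalf²=0.220537
  -D: nom -18.170 → Σnom=61.470; wc +0.370/-0.370 → slack +1.173/-1.160; half-tol=0.370, Σhalf²=0.357437
  +E: nom +31.900 → Σnom=93.370; wc +0.100/-0.230 → slack +1.273/-1.390; half-tol=0.165, Σhalf²=0.384662
  -F: nom -14.400 → Σnom=78.970; wc +0.380/-0.360 → slack +1.653/-1.750; half-tol=0.370, Σhalf²=0.521562
  -G: nom -43.570 → Σnom=35.400; wc +0.060/-0.061 → slack +1.713/-1.811; half-tol=0.060, Σhalf²=0.525223
  +H: nom +24.170 → Σnom=59.570; wc +0.470/-0.470 → slack +2.183/-2.281; half-tol=0.470, Σhalf²=0.746123
  -I: nom -27.300 → Σnom=32.270; wc +0.410/-0.370 → slack +2.593/-2.651; half-tol=0.390, Σhalf²=0.898223
  +J: nom +32.200 → Σnom=64.470; wc +0.030/-0.350 → slack +2.623/-3.001; half-tol=0.190, Σhalf²=0.934323
Nominal = 64.470. Worst-case = [64.470 - 3.001, 64.470 + 2.623] = [61.469, 67.093]. RSS = √0.934323 = 0.967.

nominal=64.470 wc=[61.469,67.093] rss=0.967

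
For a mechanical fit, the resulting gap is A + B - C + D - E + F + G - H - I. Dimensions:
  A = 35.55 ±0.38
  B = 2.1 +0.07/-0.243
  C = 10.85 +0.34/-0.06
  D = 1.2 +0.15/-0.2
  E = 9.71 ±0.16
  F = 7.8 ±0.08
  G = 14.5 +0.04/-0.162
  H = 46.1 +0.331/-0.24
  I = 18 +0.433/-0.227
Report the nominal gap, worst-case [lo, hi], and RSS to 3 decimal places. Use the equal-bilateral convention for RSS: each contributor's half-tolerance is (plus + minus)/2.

nominal=-23.510 wc=[-25.839,-22.103] rss=0.687

Stack each dimension's contribution:
  +A: nom +35.550 → Σnom=35.550; wc +0.380/-0.380 → slack +0.380/-0.380; half-tol=0.380, Σhalf²=0.144400
  +B: nom +2.100 → Σnom=37.650; wc +0.070/-0.243 → slack +0.450/-0.623; half-tol=0.157, Σhalf²=0.168892
  -C: nom -10.850 → Σnom=26.800; wc +0.060/-0.340 → slack +0.510/-0.963; half-tol=0.200, Σhalf²=0.208892
  +D: nom +1.200 → Σnom=28.000; wc +0.150/-0.200 → slack +0.660/-1.163; half-tol=0.175, Σhalf²=0.239517
  -E: nom -9.710 → Σnom=18.290; wc +0.160/-0.160 → slack +0.820/-1.323; half-tol=0.160, Σhalf²=0.265117
  +F: nom +7.800 → Σnom=26.090; wc +0.080/-0.080 → slack +0.900/-1.403; half-tol=0.080, Σhalf²=0.271517
  +G: nom +14.500 → Σnom=40.590; wc +0.040/-0.162 → slack +0.940/-1.565; half-tol=0.101, Σhalf²=0.281718
  -H: nom -46.100 → Σnom=-5.510; wc +0.240/-0.331 → slack +1.180/-1.896; half-tol=0.285, Σhalf²=0.363229
  -I: nom -18.000 → Σnom=-23.510; wc +0.227/-0.433 → slack +1.407/-2.329; half-tol=0.330, Σhalf²=0.472129
Nominal = -23.510. Worst-case = [-23.510 - 2.329, -23.510 + 1.407] = [-25.839, -22.103]. RSS = √0.472129 = 0.687.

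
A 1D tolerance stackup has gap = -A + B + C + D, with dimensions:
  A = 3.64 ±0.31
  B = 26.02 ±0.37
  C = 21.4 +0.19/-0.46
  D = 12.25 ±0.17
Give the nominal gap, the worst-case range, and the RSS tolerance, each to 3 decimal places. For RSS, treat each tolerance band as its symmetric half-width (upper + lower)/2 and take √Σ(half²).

nominal=56.030 wc=[54.720,57.070] rss=0.606

Stack each dimension's contribution:
  -A: nom -3.640 → Σnom=-3.640; wc +0.310/-0.310 → slack +0.310/-0.310; half-tol=0.310, Σhalf²=0.096100
  +B: nom +26.020 → Σnom=22.380; wc +0.370/-0.370 → slack +0.680/-0.680; half-tol=0.370, Σhalf²=0.233000
  +C: nom +21.400 → Σnom=43.780; wc +0.190/-0.460 → slack +0.870/-1.140; half-tol=0.325, Σhalf²=0.338625
  +D: nom +12.250 → Σnom=56.030; wc +0.170/-0.170 → slack +1.040/-1.310; half-tol=0.170, Σhalf²=0.367525
Nominal = 56.030. Worst-case = [56.030 - 1.310, 56.030 + 1.040] = [54.720, 57.070]. RSS = √0.367525 = 0.606.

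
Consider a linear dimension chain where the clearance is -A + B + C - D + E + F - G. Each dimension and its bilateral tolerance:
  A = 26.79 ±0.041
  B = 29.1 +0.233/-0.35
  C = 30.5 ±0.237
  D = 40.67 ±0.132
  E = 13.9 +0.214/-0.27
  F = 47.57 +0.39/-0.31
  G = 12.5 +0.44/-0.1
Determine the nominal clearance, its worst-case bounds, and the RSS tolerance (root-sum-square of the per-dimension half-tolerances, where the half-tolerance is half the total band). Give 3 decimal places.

nominal=41.110 wc=[39.330,42.457] rss=0.644

Stack each dimension's contribution:
  -A: nom -26.790 → Σnom=-26.790; wc +0.041/-0.041 → slack +0.041/-0.041; half-tol=0.041, Σhalf²=0.001681
  +B: nom +29.100 → Σnom=2.310; wc +0.233/-0.350 → slack +0.274/-0.391; half-tol=0.291, Σhalf²=0.086653
  +C: nom +30.500 → Σnom=32.810; wc +0.237/-0.237 → slack +0.511/-0.628; half-tol=0.237, Σhalf²=0.142822
  -D: nom -40.670 → Σnom=-7.860; wc +0.132/-0.132 → slack +0.643/-0.760; half-tol=0.132, Σhalf²=0.160246
  +E: nom +13.900 → Σnom=6.040; wc +0.214/-0.270 → slack +0.857/-1.030; half-tol=0.242, Σhalf²=0.218810
  +F: nom +47.570 → Σnom=53.610; wc +0.390/-0.310 → slack +1.247/-1.340; half-tol=0.350, Σhalf²=0.341310
  -G: nom -12.500 → Σnom=41.110; wc +0.100/-0.440 → slack +1.347/-1.780; half-tol=0.270, Σhalf²=0.414210
Nominal = 41.110. Worst-case = [41.110 - 1.780, 41.110 + 1.347] = [39.330, 42.457]. RSS = √0.414210 = 0.644.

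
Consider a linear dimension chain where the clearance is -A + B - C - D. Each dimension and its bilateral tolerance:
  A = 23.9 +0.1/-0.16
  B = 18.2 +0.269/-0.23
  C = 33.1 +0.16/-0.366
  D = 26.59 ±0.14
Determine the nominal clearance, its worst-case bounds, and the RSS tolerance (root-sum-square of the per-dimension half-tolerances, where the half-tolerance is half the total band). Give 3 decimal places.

Stack each dimension's contribution:
  -A: nom -23.900 → Σnom=-23.900; wc +0.160/-0.100 → slack +0.160/-0.100; half-tol=0.130, Σhalf²=0.016900
  +B: nom +18.200 → Σnom=-5.700; wc +0.269/-0.230 → slack +0.429/-0.330; half-tol=0.249, Σhalf²=0.079150
  -C: nom -33.100 → Σnom=-38.800; wc +0.366/-0.160 → slack +0.795/-0.490; half-tol=0.263, Σhalf²=0.148319
  -D: nom -26.590 → Σnom=-65.390; wc +0.140/-0.140 → slack +0.935/-0.630; half-tol=0.140, Σhalf²=0.167919
Nominal = -65.390. Worst-case = [-65.390 - 0.630, -65.390 + 0.935] = [-66.020, -64.455]. RSS = √0.167919 = 0.410.

nominal=-65.390 wc=[-66.020,-64.455] rss=0.410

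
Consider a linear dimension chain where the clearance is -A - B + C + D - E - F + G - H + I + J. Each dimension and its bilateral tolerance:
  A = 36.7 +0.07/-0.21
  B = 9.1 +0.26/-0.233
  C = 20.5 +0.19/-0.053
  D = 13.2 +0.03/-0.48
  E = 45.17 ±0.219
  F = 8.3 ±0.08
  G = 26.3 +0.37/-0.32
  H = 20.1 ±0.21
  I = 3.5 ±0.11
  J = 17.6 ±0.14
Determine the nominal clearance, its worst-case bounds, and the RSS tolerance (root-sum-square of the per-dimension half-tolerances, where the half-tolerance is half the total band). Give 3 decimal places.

Stack each dimension's contribution:
  -A: nom -36.700 → Σnom=-36.700; wc +0.210/-0.070 → slack +0.210/-0.070; half-tol=0.140, Σhalf²=0.019600
  -B: nom -9.100 → Σnom=-45.800; wc +0.233/-0.260 → slack +0.443/-0.330; half-tol=0.246, Σhalf²=0.080362
  +C: nom +20.500 → Σnom=-25.300; wc +0.190/-0.053 → slack +0.633/-0.383; half-tol=0.121, Σhalf²=0.095125
  +D: nom +13.200 → Σnom=-12.100; wc +0.030/-0.480 → slack +0.663/-0.863; half-tol=0.255, Σhalf²=0.160150
  -E: nom -45.170 → Σnom=-57.270; wc +0.219/-0.219 → slack +0.882/-1.082; half-tol=0.219, Σhalf²=0.208111
  -F: nom -8.300 → Σnom=-65.570; wc +0.080/-0.080 → slack +0.962/-1.162; half-tol=0.080, Σhalf²=0.214510
  +G: nom +26.300 → Σnom=-39.270; wc +0.370/-0.320 → slack +1.332/-1.482; half-tol=0.345, Σhalf²=0.333535
  -H: nom -20.100 → Σnom=-59.370; wc +0.210/-0.210 → slack +1.542/-1.692; half-tol=0.210, Σhalf²=0.377635
  +I: nom +3.500 → Σnom=-55.870; wc +0.110/-0.110 → slack +1.652/-1.802; half-tol=0.110, Σhalf²=0.389735
  +J: nom +17.600 → Σnom=-38.270; wc +0.140/-0.140 → slack +1.792/-1.942; half-tol=0.140, Σhalf²=0.409335
Nominal = -38.270. Worst-case = [-38.270 - 1.942, -38.270 + 1.792] = [-40.212, -36.478]. RSS = √0.409335 = 0.640.

nominal=-38.270 wc=[-40.212,-36.478] rss=0.640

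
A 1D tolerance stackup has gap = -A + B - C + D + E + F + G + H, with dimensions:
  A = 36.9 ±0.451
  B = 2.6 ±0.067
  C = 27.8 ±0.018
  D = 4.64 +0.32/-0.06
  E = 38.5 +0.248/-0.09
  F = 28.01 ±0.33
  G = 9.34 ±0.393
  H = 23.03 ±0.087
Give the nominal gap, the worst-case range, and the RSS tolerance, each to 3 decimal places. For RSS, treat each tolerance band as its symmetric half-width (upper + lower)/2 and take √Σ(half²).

Stack each dimension's contribution:
  -A: nom -36.900 → Σnom=-36.900; wc +0.451/-0.451 → slack +0.451/-0.451; half-tol=0.451, Σhalf²=0.203401
  +B: nom +2.600 → Σnom=-34.300; wc +0.067/-0.067 → slack +0.518/-0.518; half-tol=0.067, Σhalf²=0.207890
  -C: nom -27.800 → Σnom=-62.100; wc +0.018/-0.018 → slack +0.536/-0.536; half-tol=0.018, Σhalf²=0.208214
  +D: nom +4.640 → Σnom=-57.460; wc +0.320/-0.060 → slack +0.856/-0.596; half-tol=0.190, Σhalf²=0.244314
  +E: nom +38.500 → Σnom=-18.960; wc +0.248/-0.090 → slack +1.104/-0.686; half-tol=0.169, Σhalf²=0.272875
  +F: nom +28.010 → Σnom=9.050; wc +0.330/-0.330 → slack +1.434/-1.016; half-tol=0.330, Σhalf²=0.381775
  +G: nom +9.340 → Σnom=18.390; wc +0.393/-0.393 → slack +1.827/-1.409; half-tol=0.393, Σhalf²=0.536224
  +H: nom +23.030 → Σnom=41.420; wc +0.087/-0.087 → slack +1.914/-1.496; half-tol=0.087, Σhalf²=0.543793
Nominal = 41.420. Worst-case = [41.420 - 1.496, 41.420 + 1.914] = [39.924, 43.334]. RSS = √0.543793 = 0.737.

nominal=41.420 wc=[39.924,43.334] rss=0.737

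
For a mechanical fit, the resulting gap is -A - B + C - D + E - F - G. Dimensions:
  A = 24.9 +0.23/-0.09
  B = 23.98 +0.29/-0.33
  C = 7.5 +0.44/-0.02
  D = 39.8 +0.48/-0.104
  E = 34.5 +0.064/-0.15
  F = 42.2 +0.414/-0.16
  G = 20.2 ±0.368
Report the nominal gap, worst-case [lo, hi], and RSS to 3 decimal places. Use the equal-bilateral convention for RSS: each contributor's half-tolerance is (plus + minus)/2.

Stack each dimension's contribution:
  -A: nom -24.900 → Σnom=-24.900; wc +0.090/-0.230 → slack +0.090/-0.230; half-tol=0.160, Σhalf²=0.025600
  -B: nom -23.980 → Σnom=-48.880; wc +0.330/-0.290 → slack +0.420/-0.520; half-tol=0.310, Σhalf²=0.121700
  +C: nom +7.500 → Σnom=-41.380; wc +0.440/-0.020 → slack +0.860/-0.540; half-tol=0.230, Σhalf²=0.174600
  -D: nom -39.800 → Σnom=-81.180; wc +0.104/-0.480 → slack +0.964/-1.020; half-tol=0.292, Σhalf²=0.259864
  +E: nom +34.500 → Σnom=-46.680; wc +0.064/-0.150 → slack +1.028/-1.170; half-tol=0.107, Σhalf²=0.271313
  -F: nom -42.200 → Σnom=-88.880; wc +0.160/-0.414 → slack +1.188/-1.584; half-tol=0.287, Σhalf²=0.353682
  -G: nom -20.200 → Σnom=-109.080; wc +0.368/-0.368 → slack +1.556/-1.952; half-tol=0.368, Σhalf²=0.489106
Nominal = -109.080. Worst-case = [-109.080 - 1.952, -109.080 + 1.556] = [-111.032, -107.524]. RSS = √0.489106 = 0.699.

nominal=-109.080 wc=[-111.032,-107.524] rss=0.699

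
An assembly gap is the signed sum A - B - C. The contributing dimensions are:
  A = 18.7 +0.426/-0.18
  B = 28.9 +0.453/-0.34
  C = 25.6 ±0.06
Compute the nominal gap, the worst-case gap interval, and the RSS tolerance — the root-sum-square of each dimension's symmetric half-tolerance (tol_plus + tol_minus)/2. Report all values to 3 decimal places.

Stack each dimension's contribution:
  +A: nom +18.700 → Σnom=18.700; wc +0.426/-0.180 → slack +0.426/-0.180; half-tol=0.303, Σhalf²=0.091809
  -B: nom -28.900 → Σnom=-10.200; wc +0.340/-0.453 → slack +0.766/-0.633; half-tol=0.397, Σhalf²=0.249021
  -C: nom -25.600 → Σnom=-35.800; wc +0.060/-0.060 → slack +0.826/-0.693; half-tol=0.060, Σhalf²=0.252621
Nominal = -35.800. Worst-case = [-35.800 - 0.693, -35.800 + 0.826] = [-36.493, -34.974]. RSS = √0.252621 = 0.503.

nominal=-35.800 wc=[-36.493,-34.974] rss=0.503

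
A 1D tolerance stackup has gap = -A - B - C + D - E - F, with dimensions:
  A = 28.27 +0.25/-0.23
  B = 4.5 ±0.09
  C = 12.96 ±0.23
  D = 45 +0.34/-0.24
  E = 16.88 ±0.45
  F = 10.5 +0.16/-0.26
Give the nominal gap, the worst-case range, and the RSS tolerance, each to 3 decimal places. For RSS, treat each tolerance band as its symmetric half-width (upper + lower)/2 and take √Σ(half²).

Stack each dimension's contribution:
  -A: nom -28.270 → Σnom=-28.270; wc +0.230/-0.250 → slack +0.230/-0.250; half-tol=0.240, Σhalf²=0.057600
  -B: nom -4.500 → Σnom=-32.770; wc +0.090/-0.090 → slack +0.320/-0.340; half-tol=0.090, Σhalf²=0.065700
  -C: nom -12.960 → Σnom=-45.730; wc +0.230/-0.230 → slack +0.550/-0.570; half-tol=0.230, Σhalf²=0.118600
  +D: nom +45.000 → Σnom=-0.730; wc +0.340/-0.240 → slack +0.890/-0.810; half-tol=0.290, Σhalf²=0.202700
  -E: nom -16.880 → Σnom=-17.610; wc +0.450/-0.450 → slack +1.340/-1.260; half-tol=0.450, Σhalf²=0.405200
  -F: nom -10.500 → Σnom=-28.110; wc +0.260/-0.160 → slack +1.600/-1.420; half-tol=0.210, Σhalf²=0.449300
Nominal = -28.110. Worst-case = [-28.110 - 1.420, -28.110 + 1.600] = [-29.530, -26.510]. RSS = √0.449300 = 0.670.

nominal=-28.110 wc=[-29.530,-26.510] rss=0.670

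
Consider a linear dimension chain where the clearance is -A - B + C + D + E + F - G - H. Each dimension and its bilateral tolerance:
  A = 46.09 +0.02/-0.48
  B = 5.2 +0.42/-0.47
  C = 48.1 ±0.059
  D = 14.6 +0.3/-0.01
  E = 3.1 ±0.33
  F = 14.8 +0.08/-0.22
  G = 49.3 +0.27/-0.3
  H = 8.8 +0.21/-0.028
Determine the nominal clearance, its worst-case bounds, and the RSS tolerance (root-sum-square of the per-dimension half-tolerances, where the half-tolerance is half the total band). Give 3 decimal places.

Stack each dimension's contribution:
  -A: nom -46.090 → Σnom=-46.090; wc +0.480/-0.020 → slack +0.480/-0.020; half-tol=0.250, Σhalf²=0.062500
  -B: nom -5.200 → Σnom=-51.290; wc +0.470/-0.420 → slack +0.950/-0.440; half-tol=0.445, Σhalf²=0.260525
  +C: nom +48.100 → Σnom=-3.190; wc +0.059/-0.059 → slack +1.009/-0.499; half-tol=0.059, Σhalf²=0.264006
  +D: nom +14.600 → Σnom=11.410; wc +0.300/-0.010 → slack +1.309/-0.509; half-tol=0.155, Σhalf²=0.288031
  +E: nom +3.100 → Σnom=14.510; wc +0.330/-0.330 → slack +1.639/-0.839; half-tol=0.330, Σhalf²=0.396931
  +F: nom +14.800 → Σnom=29.310; wc +0.080/-0.220 → slack +1.719/-1.059; half-tol=0.150, Σhalf²=0.419431
  -G: nom -49.300 → Σnom=-19.990; wc +0.300/-0.270 → slack +2.019/-1.329; half-tol=0.285, Σhalf²=0.500656
  -H: nom -8.800 → Σnom=-28.790; wc +0.028/-0.210 → slack +2.047/-1.539; half-tol=0.119, Σhalf²=0.514817
Nominal = -28.790. Worst-case = [-28.790 - 1.539, -28.790 + 2.047] = [-30.329, -26.743]. RSS = √0.514817 = 0.718.

nominal=-28.790 wc=[-30.329,-26.743] rss=0.718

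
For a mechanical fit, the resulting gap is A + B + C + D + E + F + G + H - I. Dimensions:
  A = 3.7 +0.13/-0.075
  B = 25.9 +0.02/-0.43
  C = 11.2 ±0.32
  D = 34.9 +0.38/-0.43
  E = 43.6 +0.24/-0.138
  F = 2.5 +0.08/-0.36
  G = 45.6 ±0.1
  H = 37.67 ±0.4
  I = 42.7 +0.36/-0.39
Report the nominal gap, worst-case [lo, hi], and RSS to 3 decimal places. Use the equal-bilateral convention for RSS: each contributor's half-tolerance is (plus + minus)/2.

Stack each dimension's contribution:
  +A: nom +3.700 → Σnom=3.700; wc +0.130/-0.075 → slack +0.130/-0.075; half-tol=0.103, Σhalf²=0.010506
  +B: nom +25.900 → Σnom=29.600; wc +0.020/-0.430 → slack +0.150/-0.505; half-tol=0.225, Σhalf²=0.061131
  +C: nom +11.200 → Σnom=40.800; wc +0.320/-0.320 → slack +0.470/-0.825; half-tol=0.320, Σhalf²=0.163531
  +D: nom +34.900 → Σnom=75.700; wc +0.380/-0.430 → slack +0.850/-1.255; half-tol=0.405, Σhalf²=0.327556
  +E: nom +43.600 → Σnom=119.300; wc +0.240/-0.138 → slack +1.090/-1.393; half-tol=0.189, Σhalf²=0.363277
  +F: nom +2.500 → Σnom=121.800; wc +0.080/-0.360 → slack +1.170/-1.753; half-tol=0.220, Σhalf²=0.411677
  +G: nom +45.600 → Σnom=167.400; wc +0.100/-0.100 → slack +1.270/-1.853; half-tol=0.100, Σhalf²=0.421677
  +H: nom +37.670 → Σnom=205.070; wc +0.400/-0.400 → slack +1.670/-2.253; half-tol=0.400, Σhalf²=0.581677
  -I: nom -42.700 → Σnom=162.370; wc +0.390/-0.360 → slack +2.060/-2.613; half-tol=0.375, Σhalf²=0.722302
Nominal = 162.370. Worst-case = [162.370 - 2.613, 162.370 + 2.060] = [159.757, 164.430]. RSS = √0.722302 = 0.850.

nominal=162.370 wc=[159.757,164.430] rss=0.850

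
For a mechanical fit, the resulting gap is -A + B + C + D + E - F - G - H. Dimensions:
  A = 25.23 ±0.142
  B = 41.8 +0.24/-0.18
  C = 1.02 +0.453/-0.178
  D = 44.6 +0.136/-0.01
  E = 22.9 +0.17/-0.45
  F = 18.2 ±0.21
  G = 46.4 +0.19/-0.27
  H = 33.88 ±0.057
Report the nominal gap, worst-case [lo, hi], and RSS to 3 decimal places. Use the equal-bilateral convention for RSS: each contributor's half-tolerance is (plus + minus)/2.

Stack each dimension's contribution:
  -A: nom -25.230 → Σnom=-25.230; wc +0.142/-0.142 → slack +0.142/-0.142; half-tol=0.142, Σhalf²=0.020164
  +B: nom +41.800 → Σnom=16.570; wc +0.240/-0.180 → slack +0.382/-0.322; half-tol=0.210, Σhalf²=0.064264
  +C: nom +1.020 → Σnom=17.590; wc +0.453/-0.178 → slack +0.835/-0.500; half-tol=0.316, Σhalf²=0.163804
  +D: nom +44.600 → Σnom=62.190; wc +0.136/-0.010 → slack +0.971/-0.510; half-tol=0.073, Σhalf²=0.169133
  +E: nom +22.900 → Σnom=85.090; wc +0.170/-0.450 → slack +1.141/-0.960; half-tol=0.310, Σhalf²=0.265233
  -F: nom -18.200 → Σnom=66.890; wc +0.210/-0.210 → slack +1.351/-1.170; half-tol=0.210, Σhalf²=0.309333
  -G: nom -46.400 → Σnom=20.490; wc +0.270/-0.190 → slack +1.621/-1.360; half-tol=0.230, Σhalf²=0.362233
  -H: nom -33.880 → Σnom=-13.390; wc +0.057/-0.057 → slack +1.678/-1.417; half-tol=0.057, Σhalf²=0.365482
Nominal = -13.390. Worst-case = [-13.390 - 1.417, -13.390 + 1.678] = [-14.807, -11.712]. RSS = √0.365482 = 0.605.

nominal=-13.390 wc=[-14.807,-11.712] rss=0.605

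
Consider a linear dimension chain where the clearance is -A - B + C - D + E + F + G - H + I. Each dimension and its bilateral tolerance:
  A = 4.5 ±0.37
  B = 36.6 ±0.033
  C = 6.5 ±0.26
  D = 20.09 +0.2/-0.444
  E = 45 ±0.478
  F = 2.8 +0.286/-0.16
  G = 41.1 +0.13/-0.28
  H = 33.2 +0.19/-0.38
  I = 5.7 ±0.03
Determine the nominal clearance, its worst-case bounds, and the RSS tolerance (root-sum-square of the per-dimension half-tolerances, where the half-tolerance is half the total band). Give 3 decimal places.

nominal=6.710 wc=[4.709,9.121] rss=0.844

Stack each dimension's contribution:
  -A: nom -4.500 → Σnom=-4.500; wc +0.370/-0.370 → slack +0.370/-0.370; half-tol=0.370, Σhalf²=0.136900
  -B: nom -36.600 → Σnom=-41.100; wc +0.033/-0.033 → slack +0.403/-0.403; half-tol=0.033, Σhalf²=0.137989
  +C: nom +6.500 → Σnom=-34.600; wc +0.260/-0.260 → slack +0.663/-0.663; half-tol=0.260, Σhalf²=0.205589
  -D: nom -20.090 → Σnom=-54.690; wc +0.444/-0.200 → slack +1.107/-0.863; half-tol=0.322, Σhalf²=0.309273
  +E: nom +45.000 → Σnom=-9.690; wc +0.478/-0.478 → slack +1.585/-1.341; half-tol=0.478, Σhalf²=0.537757
  +F: nom +2.800 → Σnom=-6.890; wc +0.286/-0.160 → slack +1.871/-1.501; half-tol=0.223, Σhalf²=0.587486
  +G: nom +41.100 → Σnom=34.210; wc +0.130/-0.280 → slack +2.001/-1.781; half-tol=0.205, Σhalf²=0.629511
  -H: nom -33.200 → Σnom=1.010; wc +0.380/-0.190 → slack +2.381/-1.971; half-tol=0.285, Σhalf²=0.710736
  +I: nom +5.700 → Σnom=6.710; wc +0.030/-0.030 → slack +2.411/-2.001; half-tol=0.030, Σhalf²=0.711636
Nominal = 6.710. Worst-case = [6.710 - 2.001, 6.710 + 2.411] = [4.709, 9.121]. RSS = √0.711636 = 0.844.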